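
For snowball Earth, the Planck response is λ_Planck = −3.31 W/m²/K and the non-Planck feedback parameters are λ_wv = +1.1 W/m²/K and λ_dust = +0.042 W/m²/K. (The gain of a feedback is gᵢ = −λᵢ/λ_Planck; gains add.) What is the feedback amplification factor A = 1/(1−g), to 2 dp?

1.53

Convert to gains: g_wv = 1.1/3.31 = 0.3323; g_dust = 0.042/3.31 = 0.01269.
Total gain g = 0.34499.
A = 1/(1 − 0.34499) = 1.53.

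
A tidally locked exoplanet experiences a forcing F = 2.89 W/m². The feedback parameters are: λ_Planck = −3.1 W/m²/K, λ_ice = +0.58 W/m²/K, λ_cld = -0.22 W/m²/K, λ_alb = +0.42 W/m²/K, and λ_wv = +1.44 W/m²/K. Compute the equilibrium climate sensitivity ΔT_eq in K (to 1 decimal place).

3.3 K

Net feedback parameter λ = (−3.1) + (+0.58) + (-0.22) + (+0.42) + (+1.44) = -0.88 W/m²/K.
ΔT = −F/λ = −2.89/(-0.88) = 3.3 K.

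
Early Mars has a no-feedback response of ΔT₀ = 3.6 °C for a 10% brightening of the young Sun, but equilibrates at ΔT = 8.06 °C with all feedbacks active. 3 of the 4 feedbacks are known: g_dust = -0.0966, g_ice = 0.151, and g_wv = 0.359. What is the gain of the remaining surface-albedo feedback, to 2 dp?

0.14

Amplification A = ΔT/ΔT₀ = 8.06/3.6 = 2.239.
Total gain g = 1 − 1/A = 1 − 1/2.239 = 0.5534.
Known gains sum to -0.0966 + 0.151 + 0.359 = 0.4134.
g_alb = 0.5534 − 0.4134 = 0.14.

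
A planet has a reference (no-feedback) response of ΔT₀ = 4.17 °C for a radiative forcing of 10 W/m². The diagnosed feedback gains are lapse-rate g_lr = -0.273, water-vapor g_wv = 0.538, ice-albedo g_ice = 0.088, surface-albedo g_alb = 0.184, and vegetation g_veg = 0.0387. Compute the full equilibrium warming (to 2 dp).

9.83 °C

Total gain g = -0.273 + 0.538 + 0.088 + 0.184 + 0.0387 = 0.5757.
Amplification A = 1/(1 − 0.5757) = 2.357.
ΔT = 4.17 × 2.357 = 9.83 °C.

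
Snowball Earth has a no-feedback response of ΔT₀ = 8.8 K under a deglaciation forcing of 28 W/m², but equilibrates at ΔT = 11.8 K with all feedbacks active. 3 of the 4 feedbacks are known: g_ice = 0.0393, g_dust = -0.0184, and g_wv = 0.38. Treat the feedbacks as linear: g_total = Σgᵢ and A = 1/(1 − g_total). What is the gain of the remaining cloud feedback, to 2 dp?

Amplification A = ΔT/ΔT₀ = 11.8/8.8 = 1.341.
Total gain g = 1 − 1/A = 1 − 1/1.341 = 0.2543.
Known gains sum to 0.0393 − 0.0184 + 0.38 = 0.4009.
g_cld = 0.2543 − 0.4009 = -0.15.

-0.15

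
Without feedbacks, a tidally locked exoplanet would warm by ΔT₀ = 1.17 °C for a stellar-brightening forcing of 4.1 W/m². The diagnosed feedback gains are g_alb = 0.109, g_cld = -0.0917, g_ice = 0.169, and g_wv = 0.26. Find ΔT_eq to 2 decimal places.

Total gain g = 0.109 − 0.0917 + 0.169 + 0.26 = 0.4463.
Amplification A = 1/(1 − 0.4463) = 1.806.
ΔT = 1.17 × 1.806 = 2.11 °C.

2.11 °C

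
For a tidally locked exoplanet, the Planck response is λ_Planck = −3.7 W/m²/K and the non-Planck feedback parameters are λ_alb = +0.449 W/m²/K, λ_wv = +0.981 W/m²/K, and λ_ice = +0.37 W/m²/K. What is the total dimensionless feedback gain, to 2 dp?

0.49

Convert to gains: g_alb = 0.449/3.7 = 0.1214; g_wv = 0.981/3.7 = 0.2651; g_ice = 0.37/3.7 = 0.1.
Total gain g = 0.4865.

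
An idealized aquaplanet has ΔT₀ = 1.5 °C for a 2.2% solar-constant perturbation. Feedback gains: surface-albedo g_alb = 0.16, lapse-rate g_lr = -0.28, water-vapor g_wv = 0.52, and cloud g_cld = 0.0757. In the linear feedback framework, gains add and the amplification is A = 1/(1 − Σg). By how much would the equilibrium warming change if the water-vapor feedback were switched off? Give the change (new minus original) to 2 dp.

-1.42 °C

Original: g = 0.4757, ΔT = 1.5/(1−0.4757) = 2.8610 °C.
Without water-vapor: g' = -0.0443, ΔT' = 1.5/(1+0.0443) = 1.4364 °C.
Change = 1.4364 − 2.8610 = -1.42 °C.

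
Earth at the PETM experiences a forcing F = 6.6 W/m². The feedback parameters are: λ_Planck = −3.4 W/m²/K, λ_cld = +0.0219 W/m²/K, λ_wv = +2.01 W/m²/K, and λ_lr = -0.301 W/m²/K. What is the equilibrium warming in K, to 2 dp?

3.95 K

Net feedback parameter λ = (−3.4) + (+0.0219) + (+2.01) + (-0.301) = -1.6691 W/m²/K.
ΔT = −F/λ = −6.6/(-1.6691) = 3.95 K.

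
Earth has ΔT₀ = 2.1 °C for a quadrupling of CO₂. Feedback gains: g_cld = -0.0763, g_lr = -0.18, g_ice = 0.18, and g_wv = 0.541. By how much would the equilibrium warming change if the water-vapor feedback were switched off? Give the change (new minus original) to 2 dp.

-1.97 °C

Original: g = 0.4647, ΔT = 2.1/(1−0.4647) = 3.9230 °C.
Without water-vapor: g' = -0.0763, ΔT' = 2.1/(1+0.0763) = 1.9511 °C.
Change = 1.9511 − 3.9230 = -1.97 °C.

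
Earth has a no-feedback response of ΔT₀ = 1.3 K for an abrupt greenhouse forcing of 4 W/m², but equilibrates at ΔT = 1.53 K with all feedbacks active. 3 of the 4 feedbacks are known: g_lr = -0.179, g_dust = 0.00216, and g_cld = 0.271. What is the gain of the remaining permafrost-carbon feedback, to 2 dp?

0.06

Amplification A = ΔT/ΔT₀ = 1.53/1.3 = 1.177.
Total gain g = 1 − 1/A = 1 − 1/1.177 = 0.1504.
Known gains sum to -0.179 + 0.00216 + 0.271 = 0.09416.
g_pf = 0.1504 − 0.09416 = 0.06.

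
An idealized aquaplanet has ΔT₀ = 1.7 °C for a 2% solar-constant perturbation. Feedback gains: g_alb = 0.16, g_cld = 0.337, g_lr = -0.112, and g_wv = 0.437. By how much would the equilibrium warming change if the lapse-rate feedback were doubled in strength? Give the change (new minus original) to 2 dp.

Original: g = 0.822, ΔT = 1.7/(1−0.822) = 9.5506 °C.
With doubled lapse-rate: g' = 0.71, ΔT' = 1.7/(1−0.71) = 5.8621 °C.
Change = 5.8621 − 9.5506 = -3.69 °C.

-3.69 °C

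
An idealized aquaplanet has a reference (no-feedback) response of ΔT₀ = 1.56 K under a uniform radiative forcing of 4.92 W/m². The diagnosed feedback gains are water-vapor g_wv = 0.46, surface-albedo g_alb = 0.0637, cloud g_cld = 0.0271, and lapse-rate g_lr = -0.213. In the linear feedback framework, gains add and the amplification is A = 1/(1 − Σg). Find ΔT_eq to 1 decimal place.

2.4 K

Total gain g = 0.46 + 0.0637 + 0.0271 − 0.213 = 0.3378.
Amplification A = 1/(1 − 0.3378) = 1.51.
ΔT = 1.56 × 1.51 = 2.4 K.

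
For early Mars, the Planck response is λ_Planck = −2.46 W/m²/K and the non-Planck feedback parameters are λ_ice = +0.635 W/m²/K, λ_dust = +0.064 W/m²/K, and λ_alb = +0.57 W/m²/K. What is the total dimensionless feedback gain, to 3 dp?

0.516

Convert to gains: g_ice = 0.635/2.46 = 0.2581; g_dust = 0.064/2.46 = 0.02602; g_alb = 0.57/2.46 = 0.2317.
Total gain g = 0.51582.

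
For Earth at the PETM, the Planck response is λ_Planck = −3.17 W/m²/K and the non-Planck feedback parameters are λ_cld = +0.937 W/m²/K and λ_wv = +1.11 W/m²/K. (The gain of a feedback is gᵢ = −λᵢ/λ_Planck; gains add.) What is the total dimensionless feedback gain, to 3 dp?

0.646

Convert to gains: g_cld = 0.937/3.17 = 0.2956; g_wv = 1.11/3.17 = 0.3502.
Total gain g = 0.6458.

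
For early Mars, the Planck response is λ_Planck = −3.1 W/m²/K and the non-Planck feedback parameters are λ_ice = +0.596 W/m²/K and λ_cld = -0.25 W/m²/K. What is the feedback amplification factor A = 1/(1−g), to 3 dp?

1.126

Convert to gains: g_ice = 0.596/3.1 = 0.1923; g_cld = -0.25/3.1 = -0.08065.
Total gain g = 0.11165.
A = 1/(1 − 0.11165) = 1.126.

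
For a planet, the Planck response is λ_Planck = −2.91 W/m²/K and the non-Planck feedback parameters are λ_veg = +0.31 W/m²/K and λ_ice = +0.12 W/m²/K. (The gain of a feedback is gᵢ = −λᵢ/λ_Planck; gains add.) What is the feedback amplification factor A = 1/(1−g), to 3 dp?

Convert to gains: g_veg = 0.31/2.91 = 0.1065; g_ice = 0.12/2.91 = 0.04124.
Total gain g = 0.14774.
A = 1/(1 − 0.14774) = 1.173.

1.173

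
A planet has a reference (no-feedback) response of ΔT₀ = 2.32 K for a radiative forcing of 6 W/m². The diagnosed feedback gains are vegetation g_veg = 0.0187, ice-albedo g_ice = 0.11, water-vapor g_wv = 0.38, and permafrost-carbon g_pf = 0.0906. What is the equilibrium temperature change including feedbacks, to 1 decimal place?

5.8 K

Total gain g = 0.0187 + 0.11 + 0.38 + 0.0906 = 0.5993.
Amplification A = 1/(1 − 0.5993) = 2.496.
ΔT = 2.32 × 2.496 = 5.8 K.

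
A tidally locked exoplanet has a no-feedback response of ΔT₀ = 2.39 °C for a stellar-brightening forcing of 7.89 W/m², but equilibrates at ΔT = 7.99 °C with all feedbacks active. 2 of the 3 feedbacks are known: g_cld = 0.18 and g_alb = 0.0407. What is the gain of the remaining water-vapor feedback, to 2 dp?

Amplification A = ΔT/ΔT₀ = 7.99/2.39 = 3.343.
Total gain g = 1 − 1/A = 1 − 1/3.343 = 0.7009.
Known gains sum to 0.18 + 0.0407 = 0.2207.
g_wv = 0.7009 − 0.2207 = 0.48.

0.48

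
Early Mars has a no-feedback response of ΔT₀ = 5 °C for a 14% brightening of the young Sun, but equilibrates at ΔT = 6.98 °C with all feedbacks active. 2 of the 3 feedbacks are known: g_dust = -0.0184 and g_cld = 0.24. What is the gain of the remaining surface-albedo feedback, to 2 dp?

0.06

Amplification A = ΔT/ΔT₀ = 6.98/5 = 1.396.
Total gain g = 1 − 1/A = 1 − 1/1.396 = 0.2837.
Known gains sum to -0.0184 + 0.24 = 0.2216.
g_alb = 0.2837 − 0.2216 = 0.06.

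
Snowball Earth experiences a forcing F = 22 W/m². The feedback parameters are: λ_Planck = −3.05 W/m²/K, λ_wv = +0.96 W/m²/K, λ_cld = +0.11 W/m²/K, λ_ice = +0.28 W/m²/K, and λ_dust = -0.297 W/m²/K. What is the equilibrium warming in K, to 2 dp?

Net feedback parameter λ = (−3.05) + (+0.96) + (+0.11) + (+0.28) + (-0.297) = -1.997 W/m²/K.
ΔT = −F/λ = −22/(-1.997) = 11.02 K.

11.02 K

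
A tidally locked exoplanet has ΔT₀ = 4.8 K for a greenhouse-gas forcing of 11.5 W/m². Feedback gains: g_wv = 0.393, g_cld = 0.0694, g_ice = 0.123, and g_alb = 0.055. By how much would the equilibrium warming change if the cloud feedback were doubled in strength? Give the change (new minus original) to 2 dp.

3.19 K

Original: g = 0.6404, ΔT = 4.8/(1−0.6404) = 13.3482 K.
With doubled cloud: g' = 0.7098, ΔT' = 4.8/(1−0.7098) = 16.5403 K.
Change = 16.5403 − 13.3482 = 3.19 K.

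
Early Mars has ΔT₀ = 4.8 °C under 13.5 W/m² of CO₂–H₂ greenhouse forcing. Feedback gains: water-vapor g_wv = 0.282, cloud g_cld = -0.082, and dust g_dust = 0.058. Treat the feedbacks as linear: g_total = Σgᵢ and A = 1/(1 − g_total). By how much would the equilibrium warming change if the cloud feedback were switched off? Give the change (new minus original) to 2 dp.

0.80 °C

Original: g = 0.258, ΔT = 4.8/(1−0.258) = 6.4690 °C.
Without cloud: g' = 0.34, ΔT' = 4.8/(1−0.34) = 7.2727 °C.
Change = 7.2727 − 6.4690 = 0.80 °C.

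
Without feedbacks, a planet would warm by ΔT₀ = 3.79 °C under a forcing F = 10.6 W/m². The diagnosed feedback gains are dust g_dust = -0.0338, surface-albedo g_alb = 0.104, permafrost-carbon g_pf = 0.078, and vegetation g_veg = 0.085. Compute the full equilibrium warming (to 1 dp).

Total gain g = -0.0338 + 0.104 + 0.078 + 0.085 = 0.2332.
Amplification A = 1/(1 − 0.2332) = 1.304.
ΔT = 3.79 × 1.304 = 4.9 °C.

4.9 °C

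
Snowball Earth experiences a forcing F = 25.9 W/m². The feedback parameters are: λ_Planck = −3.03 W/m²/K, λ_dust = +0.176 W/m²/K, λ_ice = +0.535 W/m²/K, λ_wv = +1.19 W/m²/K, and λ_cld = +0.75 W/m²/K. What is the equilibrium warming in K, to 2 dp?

68.34 K

Net feedback parameter λ = (−3.03) + (+0.176) + (+0.535) + (+1.19) + (+0.75) = -0.379 W/m²/K.
ΔT = −F/λ = −25.9/(-0.379) = 68.34 K.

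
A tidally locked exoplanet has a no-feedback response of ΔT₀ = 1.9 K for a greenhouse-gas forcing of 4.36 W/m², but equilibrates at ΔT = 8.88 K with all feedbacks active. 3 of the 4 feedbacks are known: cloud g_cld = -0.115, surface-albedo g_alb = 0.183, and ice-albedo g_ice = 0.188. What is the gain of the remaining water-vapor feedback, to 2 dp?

Amplification A = ΔT/ΔT₀ = 8.88/1.9 = 4.674.
Total gain g = 1 − 1/A = 1 − 1/4.674 = 0.7861.
Known gains sum to -0.115 + 0.183 + 0.188 = 0.256.
g_wv = 0.7861 − 0.256 = 0.53.

0.53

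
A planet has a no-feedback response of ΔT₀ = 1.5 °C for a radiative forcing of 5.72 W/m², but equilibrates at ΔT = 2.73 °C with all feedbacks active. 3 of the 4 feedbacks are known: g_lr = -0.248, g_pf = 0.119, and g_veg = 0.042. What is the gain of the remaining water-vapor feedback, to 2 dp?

Amplification A = ΔT/ΔT₀ = 2.73/1.5 = 1.82.
Total gain g = 1 − 1/A = 1 − 1/1.82 = 0.4505.
Known gains sum to -0.248 + 0.119 + 0.042 = -0.087.
g_wv = 0.4505 + 0.087 = 0.54.

0.54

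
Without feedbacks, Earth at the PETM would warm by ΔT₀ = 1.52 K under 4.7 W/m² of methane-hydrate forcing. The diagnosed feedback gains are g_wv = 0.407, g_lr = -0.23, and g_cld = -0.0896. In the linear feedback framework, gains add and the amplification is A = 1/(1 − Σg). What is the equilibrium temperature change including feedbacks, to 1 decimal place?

Total gain g = 0.407 − 0.23 − 0.0896 = 0.0874.
Amplification A = 1/(1 − 0.0874) = 1.096.
ΔT = 1.52 × 1.096 = 1.7 K.

1.7 K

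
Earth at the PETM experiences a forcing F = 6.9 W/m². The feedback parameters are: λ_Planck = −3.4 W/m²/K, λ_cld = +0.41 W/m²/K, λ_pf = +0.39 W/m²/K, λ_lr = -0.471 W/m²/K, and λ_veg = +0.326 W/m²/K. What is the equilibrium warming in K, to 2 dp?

Net feedback parameter λ = (−3.4) + (+0.41) + (+0.39) + (-0.471) + (+0.326) = -2.745 W/m²/K.
ΔT = −F/λ = −6.9/(-2.745) = 2.51 K.

2.51 K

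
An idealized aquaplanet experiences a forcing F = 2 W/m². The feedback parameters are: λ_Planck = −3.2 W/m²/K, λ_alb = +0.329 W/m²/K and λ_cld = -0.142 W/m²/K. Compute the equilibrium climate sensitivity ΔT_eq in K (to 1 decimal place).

0.7 K

Net feedback parameter λ = (−3.2) + (+0.329) + (-0.142) = -3.013 W/m²/K.
ΔT = −F/λ = −2/(-3.013) = 0.7 K.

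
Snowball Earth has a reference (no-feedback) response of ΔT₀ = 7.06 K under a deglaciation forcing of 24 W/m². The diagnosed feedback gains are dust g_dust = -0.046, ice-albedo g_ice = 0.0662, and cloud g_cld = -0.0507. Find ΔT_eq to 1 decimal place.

Total gain g = -0.046 + 0.0662 − 0.0507 = -0.0305.
Amplification A = 1/(1 + 0.0305) = 0.9704.
ΔT = 7.06 × 0.9704 = 6.9 K.

6.9 K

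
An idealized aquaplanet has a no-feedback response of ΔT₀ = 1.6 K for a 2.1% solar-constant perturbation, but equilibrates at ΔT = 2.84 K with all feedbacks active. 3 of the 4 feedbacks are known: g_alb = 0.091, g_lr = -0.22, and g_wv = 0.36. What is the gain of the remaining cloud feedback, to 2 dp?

0.21

Amplification A = ΔT/ΔT₀ = 2.84/1.6 = 1.775.
Total gain g = 1 − 1/A = 1 − 1/1.775 = 0.4366.
Known gains sum to 0.091 − 0.22 + 0.36 = 0.231.
g_cld = 0.4366 − 0.231 = 0.21.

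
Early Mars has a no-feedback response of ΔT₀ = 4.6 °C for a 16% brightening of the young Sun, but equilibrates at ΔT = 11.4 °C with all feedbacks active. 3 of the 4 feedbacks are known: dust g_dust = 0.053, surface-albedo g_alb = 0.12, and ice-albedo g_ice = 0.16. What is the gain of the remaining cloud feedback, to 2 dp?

0.26

Amplification A = ΔT/ΔT₀ = 11.4/4.6 = 2.478.
Total gain g = 1 − 1/A = 1 − 1/2.478 = 0.5964.
Known gains sum to 0.053 + 0.12 + 0.16 = 0.333.
g_cld = 0.5964 − 0.333 = 0.26.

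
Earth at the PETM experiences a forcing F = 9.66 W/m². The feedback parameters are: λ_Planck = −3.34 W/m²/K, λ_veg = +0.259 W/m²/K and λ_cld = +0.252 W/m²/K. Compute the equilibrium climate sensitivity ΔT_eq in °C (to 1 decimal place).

3.4 °C

Net feedback parameter λ = (−3.34) + (+0.259) + (+0.252) = -2.829 W/m²/K.
ΔT = −F/λ = −9.66/(-2.829) = 3.4 °C.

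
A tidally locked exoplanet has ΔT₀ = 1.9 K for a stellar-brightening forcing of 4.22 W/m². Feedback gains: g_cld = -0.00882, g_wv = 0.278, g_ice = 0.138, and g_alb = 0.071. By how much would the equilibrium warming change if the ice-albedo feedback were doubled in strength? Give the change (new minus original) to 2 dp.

Original: g = 0.47818, ΔT = 1.9/(1−0.47818) = 3.6411 K.
With doubled ice-albedo: g' = 0.61618, ΔT' = 1.9/(1−0.61618) = 4.9502 K.
Change = 4.9502 − 3.6411 = 1.31 K.

1.31 K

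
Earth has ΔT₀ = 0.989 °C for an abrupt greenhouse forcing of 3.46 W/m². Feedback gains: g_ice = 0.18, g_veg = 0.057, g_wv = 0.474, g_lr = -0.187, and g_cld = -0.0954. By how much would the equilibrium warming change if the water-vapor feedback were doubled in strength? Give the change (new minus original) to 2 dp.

Original: g = 0.4286, ΔT = 0.989/(1−0.4286) = 1.7308 °C.
With doubled water-vapor: g' = 0.9026, ΔT' = 0.989/(1−0.9026) = 10.1540 °C.
Change = 10.1540 − 1.7308 = 8.42 °C.

8.42 °C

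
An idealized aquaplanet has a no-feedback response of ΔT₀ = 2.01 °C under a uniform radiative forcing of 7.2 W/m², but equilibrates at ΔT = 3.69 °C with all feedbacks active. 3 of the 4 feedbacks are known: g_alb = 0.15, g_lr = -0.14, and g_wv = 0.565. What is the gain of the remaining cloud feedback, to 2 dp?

-0.12

Amplification A = ΔT/ΔT₀ = 3.69/2.01 = 1.836.
Total gain g = 1 − 1/A = 1 − 1/1.836 = 0.4553.
Known gains sum to 0.15 − 0.14 + 0.565 = 0.575.
g_cld = 0.4553 − 0.575 = -0.12.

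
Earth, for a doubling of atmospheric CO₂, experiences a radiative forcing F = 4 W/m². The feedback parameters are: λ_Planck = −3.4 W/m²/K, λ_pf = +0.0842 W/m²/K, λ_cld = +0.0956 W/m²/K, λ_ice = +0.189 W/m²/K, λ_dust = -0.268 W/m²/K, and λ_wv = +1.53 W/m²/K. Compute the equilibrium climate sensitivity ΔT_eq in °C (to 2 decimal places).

2.26 °C

Net feedback parameter λ = (−3.4) + (+0.0842) + (+0.0956) + (+0.189) + (-0.268) + (+1.53) = -1.7692 W/m²/K.
ΔT = −F/λ = −4/(-1.7692) = 2.26 °C.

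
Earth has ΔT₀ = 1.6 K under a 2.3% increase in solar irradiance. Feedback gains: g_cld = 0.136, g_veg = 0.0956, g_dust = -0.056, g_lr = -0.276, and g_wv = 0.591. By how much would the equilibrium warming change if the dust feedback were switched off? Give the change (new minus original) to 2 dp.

0.39 K

Original: g = 0.4906, ΔT = 1.6/(1−0.4906) = 3.1410 K.
Without dust: g' = 0.5466, ΔT' = 1.6/(1−0.5466) = 3.5289 K.
Change = 3.5289 − 3.1410 = 0.39 K.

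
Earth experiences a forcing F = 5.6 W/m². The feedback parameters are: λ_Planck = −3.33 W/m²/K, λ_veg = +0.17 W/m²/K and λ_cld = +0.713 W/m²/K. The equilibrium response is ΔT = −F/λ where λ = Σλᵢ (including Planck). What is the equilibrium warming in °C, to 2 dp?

2.29 °C

Net feedback parameter λ = (−3.33) + (+0.17) + (+0.713) = -2.447 W/m²/K.
ΔT = −F/λ = −5.6/(-2.447) = 2.29 °C.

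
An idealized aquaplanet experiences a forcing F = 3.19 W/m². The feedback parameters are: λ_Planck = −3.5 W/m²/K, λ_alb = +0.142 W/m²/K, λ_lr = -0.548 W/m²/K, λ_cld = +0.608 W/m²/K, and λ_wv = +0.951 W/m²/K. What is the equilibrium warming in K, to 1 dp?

Net feedback parameter λ = (−3.5) + (+0.142) + (-0.548) + (+0.608) + (+0.951) = -2.347 W/m²/K.
ΔT = −F/λ = −3.19/(-2.347) = 1.4 K.

1.4 K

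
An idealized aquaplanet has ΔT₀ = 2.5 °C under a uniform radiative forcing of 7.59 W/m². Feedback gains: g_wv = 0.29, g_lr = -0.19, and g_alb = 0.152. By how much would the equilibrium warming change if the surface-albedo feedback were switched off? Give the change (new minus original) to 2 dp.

Original: g = 0.252, ΔT = 2.5/(1−0.252) = 3.3422 °C.
Without surface-albedo: g' = 0.1, ΔT' = 2.5/(1−0.1) = 2.7778 °C.
Change = 2.7778 − 3.3422 = -0.56 °C.

-0.56 °C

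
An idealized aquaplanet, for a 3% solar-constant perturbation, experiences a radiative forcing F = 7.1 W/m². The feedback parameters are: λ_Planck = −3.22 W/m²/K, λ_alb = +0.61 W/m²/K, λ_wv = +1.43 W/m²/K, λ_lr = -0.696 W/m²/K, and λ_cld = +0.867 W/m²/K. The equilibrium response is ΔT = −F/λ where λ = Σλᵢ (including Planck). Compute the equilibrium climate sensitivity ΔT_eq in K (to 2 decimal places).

Net feedback parameter λ = (−3.22) + (+0.61) + (+1.43) + (-0.696) + (+0.867) = -1.009 W/m²/K.
ΔT = −F/λ = −7.1/(-1.009) = 7.04 K.

7.04 K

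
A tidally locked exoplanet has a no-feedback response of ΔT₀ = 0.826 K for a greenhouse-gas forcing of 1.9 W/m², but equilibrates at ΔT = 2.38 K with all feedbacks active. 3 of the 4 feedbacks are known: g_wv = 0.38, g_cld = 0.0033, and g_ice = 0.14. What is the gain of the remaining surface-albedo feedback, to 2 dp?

0.13

Amplification A = ΔT/ΔT₀ = 2.38/0.826 = 2.881.
Total gain g = 1 − 1/A = 1 − 1/2.881 = 0.6529.
Known gains sum to 0.38 + 0.0033 + 0.14 = 0.5233.
g_alb = 0.6529 − 0.5233 = 0.13.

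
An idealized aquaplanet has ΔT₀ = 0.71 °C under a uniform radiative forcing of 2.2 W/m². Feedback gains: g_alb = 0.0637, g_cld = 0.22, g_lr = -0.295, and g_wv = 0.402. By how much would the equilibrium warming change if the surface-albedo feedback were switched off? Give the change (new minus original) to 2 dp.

Original: g = 0.3907, ΔT = 0.71/(1−0.3907) = 1.1653 °C.
Without surface-albedo: g' = 0.327, ΔT' = 0.71/(1−0.327) = 1.0550 °C.
Change = 1.0550 − 1.1653 = -0.11 °C.

-0.11 °C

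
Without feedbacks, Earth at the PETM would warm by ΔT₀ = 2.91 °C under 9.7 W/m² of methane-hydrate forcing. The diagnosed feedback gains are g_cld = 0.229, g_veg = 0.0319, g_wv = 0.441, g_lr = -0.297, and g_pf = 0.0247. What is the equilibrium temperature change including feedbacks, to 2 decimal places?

Total gain g = 0.229 + 0.0319 + 0.441 − 0.297 + 0.0247 = 0.4296.
Amplification A = 1/(1 − 0.4296) = 1.753.
ΔT = 2.91 × 1.753 = 5.10 °C.

5.10 °C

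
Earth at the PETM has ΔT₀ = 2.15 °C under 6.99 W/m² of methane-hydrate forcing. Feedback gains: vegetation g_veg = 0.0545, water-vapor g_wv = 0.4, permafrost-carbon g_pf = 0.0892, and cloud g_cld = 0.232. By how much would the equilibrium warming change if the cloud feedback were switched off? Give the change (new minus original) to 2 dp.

-4.87 °C

Original: g = 0.7757, ΔT = 2.15/(1−0.7757) = 9.5854 °C.
Without cloud: g' = 0.5437, ΔT' = 2.15/(1−0.5437) = 4.7118 °C.
Change = 4.7118 − 9.5854 = -4.87 °C.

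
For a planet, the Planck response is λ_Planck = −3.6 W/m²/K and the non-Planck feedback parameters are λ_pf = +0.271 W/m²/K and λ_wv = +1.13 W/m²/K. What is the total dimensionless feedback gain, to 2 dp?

0.39

Convert to gains: g_pf = 0.271/3.6 = 0.07528; g_wv = 1.13/3.6 = 0.3139.
Total gain g = 0.38918.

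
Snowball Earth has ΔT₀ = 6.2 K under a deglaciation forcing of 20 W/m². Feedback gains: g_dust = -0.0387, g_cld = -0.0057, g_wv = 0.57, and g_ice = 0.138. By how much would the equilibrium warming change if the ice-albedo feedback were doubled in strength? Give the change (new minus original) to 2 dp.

Original: g = 0.6636, ΔT = 6.2/(1−0.6636) = 18.4304 K.
With doubled ice-albedo: g' = 0.8016, ΔT' = 6.2/(1−0.8016) = 31.2500 K.
Change = 31.2500 − 18.4304 = 12.82 K.

12.82 K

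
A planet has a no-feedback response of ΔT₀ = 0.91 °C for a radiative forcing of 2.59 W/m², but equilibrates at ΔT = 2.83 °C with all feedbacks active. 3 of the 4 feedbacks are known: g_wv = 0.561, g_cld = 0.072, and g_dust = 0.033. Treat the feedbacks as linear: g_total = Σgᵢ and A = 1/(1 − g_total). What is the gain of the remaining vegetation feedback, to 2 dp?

Amplification A = ΔT/ΔT₀ = 2.83/0.91 = 3.11.
Total gain g = 1 − 1/A = 1 − 1/3.11 = 0.6785.
Known gains sum to 0.561 + 0.072 + 0.033 = 0.666.
g_veg = 0.6785 − 0.666 = 0.01.

0.01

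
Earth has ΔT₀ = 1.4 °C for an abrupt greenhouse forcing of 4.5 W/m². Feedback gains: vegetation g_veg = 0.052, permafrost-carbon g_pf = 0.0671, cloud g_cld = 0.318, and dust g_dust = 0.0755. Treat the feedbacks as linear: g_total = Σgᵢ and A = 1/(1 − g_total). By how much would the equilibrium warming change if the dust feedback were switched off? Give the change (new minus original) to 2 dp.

Original: g = 0.5126, ΔT = 1.4/(1−0.5126) = 2.8724 °C.
Without dust: g' = 0.4371, ΔT' = 1.4/(1−0.4371) = 2.4871 °C.
Change = 2.4871 − 2.8724 = -0.39 °C.

-0.39 °C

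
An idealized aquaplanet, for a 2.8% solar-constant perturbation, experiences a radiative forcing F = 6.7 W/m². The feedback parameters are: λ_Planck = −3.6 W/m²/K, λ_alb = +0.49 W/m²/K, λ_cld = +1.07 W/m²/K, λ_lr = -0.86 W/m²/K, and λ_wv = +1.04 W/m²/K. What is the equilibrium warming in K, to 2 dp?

Net feedback parameter λ = (−3.6) + (+0.49) + (+1.07) + (-0.86) + (+1.04) = -1.86 W/m²/K.
ΔT = −F/λ = −6.7/(-1.86) = 3.60 K.

3.60 K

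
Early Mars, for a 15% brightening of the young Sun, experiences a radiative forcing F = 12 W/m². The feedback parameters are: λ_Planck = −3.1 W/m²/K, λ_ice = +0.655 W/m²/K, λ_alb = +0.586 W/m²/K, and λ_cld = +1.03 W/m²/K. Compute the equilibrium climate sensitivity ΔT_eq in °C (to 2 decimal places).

Net feedback parameter λ = (−3.1) + (+0.655) + (+0.586) + (+1.03) = -0.829 W/m²/K.
ΔT = −F/λ = −12/(-0.829) = 14.48 °C.

14.48 °C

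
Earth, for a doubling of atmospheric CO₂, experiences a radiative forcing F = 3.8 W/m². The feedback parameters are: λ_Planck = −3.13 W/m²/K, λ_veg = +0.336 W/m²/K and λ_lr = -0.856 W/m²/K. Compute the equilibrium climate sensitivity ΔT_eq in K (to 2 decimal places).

1.04 K

Net feedback parameter λ = (−3.13) + (+0.336) + (-0.856) = -3.65 W/m²/K.
ΔT = −F/λ = −3.8/(-3.65) = 1.04 K.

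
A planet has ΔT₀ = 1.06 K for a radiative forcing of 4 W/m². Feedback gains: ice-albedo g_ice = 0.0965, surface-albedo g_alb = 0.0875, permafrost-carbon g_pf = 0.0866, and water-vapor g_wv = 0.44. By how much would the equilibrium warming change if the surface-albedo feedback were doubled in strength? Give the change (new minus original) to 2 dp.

1.59 K

Original: g = 0.7106, ΔT = 1.06/(1−0.7106) = 3.6628 K.
With doubled surface-albedo: g' = 0.7981, ΔT' = 1.06/(1−0.7981) = 5.2501 K.
Change = 5.2501 − 3.6628 = 1.59 K.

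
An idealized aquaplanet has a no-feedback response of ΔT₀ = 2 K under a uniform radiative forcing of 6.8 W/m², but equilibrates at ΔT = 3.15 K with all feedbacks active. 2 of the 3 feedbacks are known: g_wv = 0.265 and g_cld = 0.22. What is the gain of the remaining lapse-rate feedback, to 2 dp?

-0.12

Amplification A = ΔT/ΔT₀ = 3.15/2 = 1.575.
Total gain g = 1 − 1/A = 1 − 1/1.575 = 0.3651.
Known gains sum to 0.265 + 0.22 = 0.485.
g_lr = 0.3651 − 0.485 = -0.12.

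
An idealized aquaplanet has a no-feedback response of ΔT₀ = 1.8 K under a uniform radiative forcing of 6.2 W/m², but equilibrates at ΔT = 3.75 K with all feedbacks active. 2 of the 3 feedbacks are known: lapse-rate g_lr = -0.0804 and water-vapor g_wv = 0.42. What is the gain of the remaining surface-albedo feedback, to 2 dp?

Amplification A = ΔT/ΔT₀ = 3.75/1.8 = 2.083.
Total gain g = 1 − 1/A = 1 − 1/2.083 = 0.5199.
Known gains sum to -0.0804 + 0.42 = 0.3396.
g_alb = 0.5199 − 0.3396 = 0.18.

0.18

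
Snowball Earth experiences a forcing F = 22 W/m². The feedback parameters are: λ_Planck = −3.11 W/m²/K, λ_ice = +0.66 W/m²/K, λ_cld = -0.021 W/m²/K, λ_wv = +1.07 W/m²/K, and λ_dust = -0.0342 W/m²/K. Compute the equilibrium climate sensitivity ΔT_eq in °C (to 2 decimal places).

15.33 °C

Net feedback parameter λ = (−3.11) + (+0.66) + (-0.021) + (+1.07) + (-0.0342) = -1.4352 W/m²/K.
ΔT = −F/λ = −22/(-1.4352) = 15.33 °C.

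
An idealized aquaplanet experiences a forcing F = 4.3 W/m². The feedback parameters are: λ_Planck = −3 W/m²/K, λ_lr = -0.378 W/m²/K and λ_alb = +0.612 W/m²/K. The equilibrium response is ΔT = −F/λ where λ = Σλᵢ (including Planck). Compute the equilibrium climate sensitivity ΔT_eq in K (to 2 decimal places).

1.55 K

Net feedback parameter λ = (−3) + (-0.378) + (+0.612) = -2.766 W/m²/K.
ΔT = −F/λ = −4.3/(-2.766) = 1.55 K.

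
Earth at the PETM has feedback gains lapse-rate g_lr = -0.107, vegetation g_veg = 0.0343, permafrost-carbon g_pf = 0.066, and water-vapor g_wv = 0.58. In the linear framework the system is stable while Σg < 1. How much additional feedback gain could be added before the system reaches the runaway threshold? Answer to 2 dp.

0.43

Current total gain = -0.107 + 0.0343 + 0.066 + 0.58 = 0.5733.
Margin to runaway = 1 − 0.5733 = 0.43.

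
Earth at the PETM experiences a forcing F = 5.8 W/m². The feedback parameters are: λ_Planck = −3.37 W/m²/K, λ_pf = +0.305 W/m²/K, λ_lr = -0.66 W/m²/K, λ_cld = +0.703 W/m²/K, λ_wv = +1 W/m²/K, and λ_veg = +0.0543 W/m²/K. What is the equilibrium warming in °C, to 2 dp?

2.95 °C

Net feedback parameter λ = (−3.37) + (+0.305) + (-0.66) + (+0.703) + (+1) + (+0.0543) = -1.9677 W/m²/K.
ΔT = −F/λ = −5.8/(-1.9677) = 2.95 °C.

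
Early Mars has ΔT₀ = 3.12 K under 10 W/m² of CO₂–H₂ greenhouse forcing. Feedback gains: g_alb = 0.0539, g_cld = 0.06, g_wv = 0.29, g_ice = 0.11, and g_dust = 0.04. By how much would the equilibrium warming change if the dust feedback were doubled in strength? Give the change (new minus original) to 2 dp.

0.69 K

Original: g = 0.5539, ΔT = 3.12/(1−0.5539) = 6.9939 K.
With doubled dust: g' = 0.5939, ΔT' = 3.12/(1−0.5939) = 7.6828 K.
Change = 7.6828 − 6.9939 = 0.69 K.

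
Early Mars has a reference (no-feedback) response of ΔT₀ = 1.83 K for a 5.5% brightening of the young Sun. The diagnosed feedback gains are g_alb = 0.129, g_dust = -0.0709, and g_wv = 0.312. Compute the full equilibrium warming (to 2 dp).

2.91 K

Total gain g = 0.129 − 0.0709 + 0.312 = 0.3701.
Amplification A = 1/(1 − 0.3701) = 1.588.
ΔT = 1.83 × 1.588 = 2.91 K.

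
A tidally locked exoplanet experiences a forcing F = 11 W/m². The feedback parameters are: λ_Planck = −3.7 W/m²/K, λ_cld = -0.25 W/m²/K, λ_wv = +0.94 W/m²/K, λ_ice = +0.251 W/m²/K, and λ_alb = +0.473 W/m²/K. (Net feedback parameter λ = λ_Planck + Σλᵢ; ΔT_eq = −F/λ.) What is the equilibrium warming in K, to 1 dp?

4.8 K

Net feedback parameter λ = (−3.7) + (-0.25) + (+0.94) + (+0.251) + (+0.473) = -2.286 W/m²/K.
ΔT = −F/λ = −11/(-2.286) = 4.8 K.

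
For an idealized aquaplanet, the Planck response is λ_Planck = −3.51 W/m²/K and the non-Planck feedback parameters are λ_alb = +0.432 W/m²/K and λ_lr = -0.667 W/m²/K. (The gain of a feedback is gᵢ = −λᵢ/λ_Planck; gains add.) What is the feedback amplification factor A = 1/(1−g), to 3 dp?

0.937

Convert to gains: g_alb = 0.432/3.51 = 0.1231; g_lr = -0.667/3.51 = -0.19.
Total gain g = -0.0669.
A = 1/(1 + 0.0669) = 0.937.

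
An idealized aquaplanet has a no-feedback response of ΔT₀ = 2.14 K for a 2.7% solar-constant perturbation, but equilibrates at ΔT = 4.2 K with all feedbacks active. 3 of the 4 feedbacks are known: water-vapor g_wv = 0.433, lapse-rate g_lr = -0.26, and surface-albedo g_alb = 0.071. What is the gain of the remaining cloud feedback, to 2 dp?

0.25

Amplification A = ΔT/ΔT₀ = 4.2/2.14 = 1.963.
Total gain g = 1 − 1/A = 1 − 1/1.963 = 0.4906.
Known gains sum to 0.433 − 0.26 + 0.071 = 0.244.
g_cld = 0.4906 − 0.244 = 0.25.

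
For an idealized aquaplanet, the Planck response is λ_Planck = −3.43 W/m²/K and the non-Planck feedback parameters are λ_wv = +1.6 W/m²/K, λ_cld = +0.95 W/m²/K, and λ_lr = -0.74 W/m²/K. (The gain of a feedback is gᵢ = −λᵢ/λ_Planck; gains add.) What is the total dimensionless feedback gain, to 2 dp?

Convert to gains: g_wv = 1.6/3.43 = 0.4665; g_cld = 0.95/3.43 = 0.277; g_lr = -0.74/3.43 = -0.2157.
Total gain g = 0.5278.

0.53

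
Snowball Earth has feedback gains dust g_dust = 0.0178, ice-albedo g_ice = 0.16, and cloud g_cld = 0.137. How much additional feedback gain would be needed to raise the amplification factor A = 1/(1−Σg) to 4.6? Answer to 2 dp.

0.47

Current total gain = 0.3148.
Target gain for A = 4.6: g* = 1 − 1/4.6 = 0.7826.
Additional gain needed = 0.7826 − 0.3148 = 0.47.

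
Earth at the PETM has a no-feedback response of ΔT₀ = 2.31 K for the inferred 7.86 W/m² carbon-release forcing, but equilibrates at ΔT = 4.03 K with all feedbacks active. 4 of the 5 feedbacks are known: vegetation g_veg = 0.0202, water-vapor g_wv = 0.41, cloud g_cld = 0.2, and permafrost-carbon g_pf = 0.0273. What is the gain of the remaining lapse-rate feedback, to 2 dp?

Amplification A = ΔT/ΔT₀ = 4.03/2.31 = 1.745.
Total gain g = 1 − 1/A = 1 − 1/1.745 = 0.4269.
Known gains sum to 0.0202 + 0.41 + 0.2 + 0.0273 = 0.6575.
g_lr = 0.4269 − 0.6575 = -0.23.

-0.23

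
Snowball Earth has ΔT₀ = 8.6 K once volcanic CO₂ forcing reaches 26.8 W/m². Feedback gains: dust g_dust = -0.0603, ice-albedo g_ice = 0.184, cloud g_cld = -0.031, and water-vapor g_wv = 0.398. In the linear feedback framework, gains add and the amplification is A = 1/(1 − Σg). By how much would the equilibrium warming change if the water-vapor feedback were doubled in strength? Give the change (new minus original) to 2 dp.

60.38 K

Original: g = 0.4907, ΔT = 8.6/(1−0.4907) = 16.8859 K.
With doubled water-vapor: g' = 0.8887, ΔT' = 8.6/(1−0.8887) = 77.2686 K.
Change = 77.2686 − 16.8859 = 60.38 K.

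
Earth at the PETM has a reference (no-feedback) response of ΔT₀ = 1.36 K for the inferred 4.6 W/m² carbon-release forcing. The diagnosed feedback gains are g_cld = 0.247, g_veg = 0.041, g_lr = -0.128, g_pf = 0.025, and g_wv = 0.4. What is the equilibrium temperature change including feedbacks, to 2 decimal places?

Total gain g = 0.247 + 0.041 − 0.128 + 0.025 + 0.4 = 0.585.
Amplification A = 1/(1 − 0.585) = 2.41.
ΔT = 1.36 × 2.41 = 3.28 K.

3.28 K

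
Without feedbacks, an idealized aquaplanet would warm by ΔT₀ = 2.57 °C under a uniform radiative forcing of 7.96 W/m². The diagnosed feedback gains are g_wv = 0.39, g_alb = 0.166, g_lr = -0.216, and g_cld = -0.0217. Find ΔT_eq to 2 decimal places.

Total gain g = 0.39 + 0.166 − 0.216 − 0.0217 = 0.3183.
Amplification A = 1/(1 − 0.3183) = 1.467.
ΔT = 2.57 × 1.467 = 3.77 °C.

3.77 °C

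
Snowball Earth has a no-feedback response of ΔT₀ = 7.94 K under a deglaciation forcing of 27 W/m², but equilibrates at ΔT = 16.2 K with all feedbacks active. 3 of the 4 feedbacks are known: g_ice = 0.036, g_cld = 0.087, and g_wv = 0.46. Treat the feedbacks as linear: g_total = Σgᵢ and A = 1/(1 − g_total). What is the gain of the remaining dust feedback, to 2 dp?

Amplification A = ΔT/ΔT₀ = 16.2/7.94 = 2.04.
Total gain g = 1 − 1/A = 1 − 1/2.04 = 0.5098.
Known gains sum to 0.036 + 0.087 + 0.46 = 0.583.
g_dust = 0.5098 − 0.583 = -0.07.

-0.07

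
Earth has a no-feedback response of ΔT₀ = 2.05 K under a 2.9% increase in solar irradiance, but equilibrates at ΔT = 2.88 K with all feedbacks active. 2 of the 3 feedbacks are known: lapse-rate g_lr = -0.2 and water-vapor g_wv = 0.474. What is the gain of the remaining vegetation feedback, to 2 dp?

0.01

Amplification A = ΔT/ΔT₀ = 2.88/2.05 = 1.405.
Total gain g = 1 − 1/A = 1 − 1/1.405 = 0.2883.
Known gains sum to -0.2 + 0.474 = 0.274.
g_veg = 0.2883 − 0.274 = 0.01.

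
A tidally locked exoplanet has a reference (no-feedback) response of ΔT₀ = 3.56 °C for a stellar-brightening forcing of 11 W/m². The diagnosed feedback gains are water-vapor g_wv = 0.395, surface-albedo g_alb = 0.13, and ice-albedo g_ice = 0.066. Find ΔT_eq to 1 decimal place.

Total gain g = 0.395 + 0.13 + 0.066 = 0.591.
Amplification A = 1/(1 − 0.591) = 2.445.
ΔT = 3.56 × 2.445 = 8.7 °C.

8.7 °C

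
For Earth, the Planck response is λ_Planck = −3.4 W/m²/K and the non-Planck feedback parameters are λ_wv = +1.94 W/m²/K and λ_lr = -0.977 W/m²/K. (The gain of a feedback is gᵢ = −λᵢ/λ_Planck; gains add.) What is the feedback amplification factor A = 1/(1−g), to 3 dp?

Convert to gains: g_wv = 1.94/3.4 = 0.5706; g_lr = -0.977/3.4 = -0.2874.
Total gain g = 0.2832.
A = 1/(1 − 0.2832) = 1.395.

1.395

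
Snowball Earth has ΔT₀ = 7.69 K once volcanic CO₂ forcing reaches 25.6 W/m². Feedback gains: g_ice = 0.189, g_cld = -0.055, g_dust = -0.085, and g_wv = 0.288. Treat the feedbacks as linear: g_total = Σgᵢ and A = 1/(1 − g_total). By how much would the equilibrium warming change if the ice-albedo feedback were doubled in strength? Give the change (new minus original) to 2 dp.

Original: g = 0.337, ΔT = 7.69/(1−0.337) = 11.5988 K.
With doubled ice-albedo: g' = 0.526, ΔT' = 7.69/(1−0.526) = 16.2236 K.
Change = 16.2236 − 11.5988 = 4.62 K.

4.62 K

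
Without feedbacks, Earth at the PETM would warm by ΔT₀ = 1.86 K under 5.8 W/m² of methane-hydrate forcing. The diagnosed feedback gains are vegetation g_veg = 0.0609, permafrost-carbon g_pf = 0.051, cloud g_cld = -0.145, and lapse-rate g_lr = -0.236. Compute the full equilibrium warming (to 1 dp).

1.5 K

Total gain g = 0.0609 + 0.051 − 0.145 − 0.236 = -0.2691.
Amplification A = 1/(1 + 0.2691) = 0.788.
ΔT = 1.86 × 0.788 = 1.5 K.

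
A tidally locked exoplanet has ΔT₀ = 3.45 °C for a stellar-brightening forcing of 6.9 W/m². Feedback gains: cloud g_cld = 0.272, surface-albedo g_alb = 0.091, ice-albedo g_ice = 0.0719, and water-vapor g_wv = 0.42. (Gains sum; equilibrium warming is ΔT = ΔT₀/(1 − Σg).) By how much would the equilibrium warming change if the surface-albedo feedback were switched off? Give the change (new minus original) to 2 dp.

Original: g = 0.8549, ΔT = 3.45/(1−0.8549) = 23.7767 °C.
Without surface-albedo: g' = 0.7639, ΔT' = 3.45/(1−0.7639) = 14.6125 °C.
Change = 14.6125 − 23.7767 = -9.16 °C.

-9.16 °C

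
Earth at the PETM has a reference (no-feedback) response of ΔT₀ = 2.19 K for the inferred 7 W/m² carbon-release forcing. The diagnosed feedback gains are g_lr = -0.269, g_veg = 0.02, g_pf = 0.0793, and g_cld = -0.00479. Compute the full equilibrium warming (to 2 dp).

1.86 K

Total gain g = -0.269 + 0.02 + 0.0793 − 0.00479 = -0.17449.
Amplification A = 1/(1 + 0.17449) = 0.8514.
ΔT = 2.19 × 0.8514 = 1.86 K.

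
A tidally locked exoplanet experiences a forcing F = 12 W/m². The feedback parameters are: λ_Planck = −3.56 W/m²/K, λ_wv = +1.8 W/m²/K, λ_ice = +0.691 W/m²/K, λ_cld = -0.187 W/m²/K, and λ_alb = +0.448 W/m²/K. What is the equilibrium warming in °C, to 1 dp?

Net feedback parameter λ = (−3.56) + (+1.8) + (+0.691) + (-0.187) + (+0.448) = -0.808 W/m²/K.
ΔT = −F/λ = −12/(-0.808) = 14.9 °C.

14.9 °C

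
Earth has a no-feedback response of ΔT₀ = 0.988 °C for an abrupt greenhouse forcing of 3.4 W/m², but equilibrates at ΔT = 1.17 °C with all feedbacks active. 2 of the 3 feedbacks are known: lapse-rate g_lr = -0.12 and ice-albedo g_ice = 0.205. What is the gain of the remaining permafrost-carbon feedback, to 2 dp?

Amplification A = ΔT/ΔT₀ = 1.17/0.988 = 1.184.
Total gain g = 1 − 1/A = 1 − 1/1.184 = 0.1554.
Known gains sum to -0.12 + 0.205 = 0.085.
g_pf = 0.1554 − 0.085 = 0.07.

0.07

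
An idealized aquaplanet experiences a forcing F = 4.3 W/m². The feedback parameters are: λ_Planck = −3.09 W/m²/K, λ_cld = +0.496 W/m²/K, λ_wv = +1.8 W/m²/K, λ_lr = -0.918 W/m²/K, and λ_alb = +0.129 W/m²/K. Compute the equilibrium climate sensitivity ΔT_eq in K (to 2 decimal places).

Net feedback parameter λ = (−3.09) + (+0.496) + (+1.8) + (-0.918) + (+0.129) = -1.583 W/m²/K.
ΔT = −F/λ = −4.3/(-1.583) = 2.72 K.

2.72 K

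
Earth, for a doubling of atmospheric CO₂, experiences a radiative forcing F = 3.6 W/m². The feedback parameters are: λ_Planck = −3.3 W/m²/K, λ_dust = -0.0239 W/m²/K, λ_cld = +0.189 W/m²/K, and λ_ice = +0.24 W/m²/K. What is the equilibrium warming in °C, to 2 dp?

1.24 °C

Net feedback parameter λ = (−3.3) + (-0.0239) + (+0.189) + (+0.24) = -2.8949 W/m²/K.
ΔT = −F/λ = −3.6/(-2.8949) = 1.24 °C.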